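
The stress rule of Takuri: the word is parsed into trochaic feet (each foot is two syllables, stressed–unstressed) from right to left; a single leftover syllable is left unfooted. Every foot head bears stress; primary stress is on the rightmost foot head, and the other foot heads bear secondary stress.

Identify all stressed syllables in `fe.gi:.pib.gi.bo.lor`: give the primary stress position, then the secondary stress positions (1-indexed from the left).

Parse right to left into trochaic (ˈσσ) feet: (ˈfe.gi:) (ˈpib.gi) (ˈbo.lor).
Foot heads (stressed positions): 1, 3, 5.
End Rule Rightmost: primary stress on the rightmost head = syllable 5.
Secondary stress on 1, 3: ˌfe.gi:.ˌpib.gi.ˈbo.lor.

primary 5, secondary 1, 3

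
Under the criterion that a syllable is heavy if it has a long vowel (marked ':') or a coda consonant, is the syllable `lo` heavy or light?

`lo`: short vowel, open (no coda). Short vowel, open → light.

light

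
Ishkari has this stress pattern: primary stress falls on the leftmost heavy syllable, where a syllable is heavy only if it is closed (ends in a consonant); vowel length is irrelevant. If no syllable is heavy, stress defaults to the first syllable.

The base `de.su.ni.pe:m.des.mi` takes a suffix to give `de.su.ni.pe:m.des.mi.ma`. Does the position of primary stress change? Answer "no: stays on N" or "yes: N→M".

Base `de.su.ni.pe:m.des.mi` (6 syllables):
  Weights: 1 de L, 2 su L, 3 ni L, 4 pe:m H, 5 des H, 6 mi L.
  Heavy syllables in the domain: 4, 5. The leftmost is syllable 4 (pe:m).
  → primary stress on syllable 4.
Suffixed `de.su.ni.pe:m.des.mi.ma` (7 syllables):
  Weights: 1 de L, 2 su L, 3 ni L, 4 pe:m H, 5 des H, 6 mi L, 7 ma L.
  Heavy syllables in the domain: 4, 5. The leftmost is syllable 4 (pe:m).
  → primary stress on syllable 4.

no: stays on 4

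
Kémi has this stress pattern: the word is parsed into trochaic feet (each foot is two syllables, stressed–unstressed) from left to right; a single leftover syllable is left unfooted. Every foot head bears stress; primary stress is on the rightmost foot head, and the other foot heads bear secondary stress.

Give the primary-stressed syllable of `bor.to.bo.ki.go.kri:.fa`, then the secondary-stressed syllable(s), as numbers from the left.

Parse left to right into trochaic (ˈσσ) feet: (ˈbor.to) (ˈbo.ki) (ˈgo.kri:) fa. Syllable 7 is left unfooted.
Foot heads (stressed positions): 1, 3, 5.
End Rule Rightmost: primary stress on the rightmost head = syllable 5.
Secondary stress on 1, 3: ˌbor.to.ˌbo.ki.ˈgo.kri:.fa.

primary 5, secondary 1, 3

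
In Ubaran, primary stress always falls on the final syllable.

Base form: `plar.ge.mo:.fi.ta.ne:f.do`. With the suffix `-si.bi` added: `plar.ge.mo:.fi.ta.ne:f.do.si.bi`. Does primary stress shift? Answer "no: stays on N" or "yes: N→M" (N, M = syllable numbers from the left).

Base `plar.ge.mo:.fi.ta.ne:f.do` (7 syllables):
  The word has 7 syllables; the final syllable is syllable 7 (do).
  → primary stress on syllable 7.
Suffixed `plar.ge.mo:.fi.ta.ne:f.do.si.bi` (9 syllables):
  The word has 9 syllables; the final syllable is syllable 9 (bi).
  → primary stress on syllable 9.

yes: 7→9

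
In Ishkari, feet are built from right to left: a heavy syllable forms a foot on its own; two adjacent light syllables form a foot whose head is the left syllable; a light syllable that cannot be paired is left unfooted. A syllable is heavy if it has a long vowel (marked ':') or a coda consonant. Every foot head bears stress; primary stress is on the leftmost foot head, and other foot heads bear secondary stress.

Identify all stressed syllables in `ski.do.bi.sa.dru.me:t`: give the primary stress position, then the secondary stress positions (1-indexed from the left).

primary 2, secondary 4, 6

Weights: 1 ski L, 2 do L, 3 bi L, 4 sa L, 5 dru L, 6 me:t H.
Parse right to left (heavy = foot alone; LL = one foot; stranded L unfooted): ski (ˈdo.bi) (ˈsa.dru) (ˈme:t).
Foot heads: 2, 4, 6.
Primary stress on the leftmost head = syllable 2.
Secondary stress on 4, 6: ski.ˈdo.bi.ˌsa.dru.ˌme:t.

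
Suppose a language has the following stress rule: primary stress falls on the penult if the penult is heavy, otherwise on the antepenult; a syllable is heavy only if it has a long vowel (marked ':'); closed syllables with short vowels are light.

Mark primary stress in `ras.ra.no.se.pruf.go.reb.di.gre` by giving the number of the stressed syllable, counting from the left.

Weights: 7 reb L, 8 di L, 9 gre L.
The penult (syllable 8, di) is light, so stress falls on the antepenult (syllable 7, reb).
Primary stress: syllable 7 → ras.ra.no.se.pruf.go.ˈreb.di.gre.

7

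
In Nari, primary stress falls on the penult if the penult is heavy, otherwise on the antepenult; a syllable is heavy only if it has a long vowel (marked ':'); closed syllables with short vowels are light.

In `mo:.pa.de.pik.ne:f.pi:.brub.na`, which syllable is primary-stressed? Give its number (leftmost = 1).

Weights: 6 pi: H, 7 brub L, 8 na L.
The penult (syllable 7, brub) is light, so stress falls on the antepenult (syllable 6, pi:).
Primary stress: syllable 6 → mo:.pa.de.pik.ne:f.ˈpi:.brub.na.

6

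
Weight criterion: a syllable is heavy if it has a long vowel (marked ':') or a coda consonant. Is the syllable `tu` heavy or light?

light

`tu`: short vowel, open (no coda). Short vowel, open → light.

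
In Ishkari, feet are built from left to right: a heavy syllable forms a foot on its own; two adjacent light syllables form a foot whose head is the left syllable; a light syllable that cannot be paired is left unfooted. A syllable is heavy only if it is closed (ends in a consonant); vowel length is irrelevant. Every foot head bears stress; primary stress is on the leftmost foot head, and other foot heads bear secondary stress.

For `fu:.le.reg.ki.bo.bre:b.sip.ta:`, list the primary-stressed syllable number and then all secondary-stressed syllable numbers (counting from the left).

Weights: 1 fu: L, 2 le L, 3 reg H, 4 ki L, 5 bo L, 6 bre:b H, 7 sip H, 8 ta: L.
Parse left to right (heavy = foot alone; LL = one foot; stranded L unfooted): (ˈfu:.le) (ˈreg) (ˈki.bo) (ˈbre:b) (ˈsip) ta:.
Foot heads: 1, 3, 4, 6, 7.
Primary stress on the leftmost head = syllable 1.
Secondary stress on 3, 4, 6, 7: ˈfu:.le.ˌreg.ˌki.bo.ˌbre:b.ˌsip.ta:.

primary 1, secondary 3, 4, 6, 7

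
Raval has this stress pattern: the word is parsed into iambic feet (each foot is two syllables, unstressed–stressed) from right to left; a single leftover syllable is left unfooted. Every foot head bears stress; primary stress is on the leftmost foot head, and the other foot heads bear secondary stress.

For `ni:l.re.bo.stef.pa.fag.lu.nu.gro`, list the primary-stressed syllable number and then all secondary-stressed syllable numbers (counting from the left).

Parse right to left into iambic (σˈσ) feet: ni:l (re.ˈbo) (stef.ˈpa) (fag.ˈlu) (nu.ˈgro). Syllable 1 is left unfooted.
Foot heads (stressed positions): 3, 5, 7, 9.
End Rule Leftmost: primary stress on the leftmost head = syllable 3.
Secondary stress on 5, 7, 9: ni:l.re.ˈbo.stef.ˌpa.fag.ˌlu.nu.ˌgro.

primary 3, secondary 5, 7, 9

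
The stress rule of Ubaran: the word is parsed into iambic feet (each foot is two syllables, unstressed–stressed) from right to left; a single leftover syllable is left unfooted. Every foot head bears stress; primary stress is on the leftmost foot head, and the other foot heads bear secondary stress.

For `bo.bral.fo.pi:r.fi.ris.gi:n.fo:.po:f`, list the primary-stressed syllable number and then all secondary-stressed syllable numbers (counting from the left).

primary 3, secondary 5, 7, 9

Parse right to left into iambic (σˈσ) feet: bo (bral.ˈfo) (pi:r.ˈfi) (ris.ˈgi:n) (fo:.ˈpo:f). Syllable 1 is left unfooted.
Foot heads (stressed positions): 3, 5, 7, 9.
End Rule Leftmost: primary stress on the leftmost head = syllable 3.
Secondary stress on 5, 7, 9: bo.bral.ˈfo.pi:r.ˌfi.ris.ˌgi:n.fo:.ˌpo:f.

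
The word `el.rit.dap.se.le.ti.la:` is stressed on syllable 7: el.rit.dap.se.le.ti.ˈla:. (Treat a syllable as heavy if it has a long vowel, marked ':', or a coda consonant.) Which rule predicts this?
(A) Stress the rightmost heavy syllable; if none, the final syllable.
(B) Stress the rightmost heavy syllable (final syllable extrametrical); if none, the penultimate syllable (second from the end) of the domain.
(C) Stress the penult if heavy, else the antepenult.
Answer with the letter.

Rule A → syllable 7 ✓.
Rule B → syllable 3 (observed: 7).
Rule C → syllable 5 (observed: 7).

A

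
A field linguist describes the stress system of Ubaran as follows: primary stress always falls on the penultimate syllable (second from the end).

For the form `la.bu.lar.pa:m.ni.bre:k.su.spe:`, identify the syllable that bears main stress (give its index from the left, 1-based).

7

The word has 8 syllables; the penultimate syllable (second from the end) is syllable 7 (su).
Primary stress: syllable 7 → la.bu.lar.pa:m.ni.bre:k.ˈsu.spe:.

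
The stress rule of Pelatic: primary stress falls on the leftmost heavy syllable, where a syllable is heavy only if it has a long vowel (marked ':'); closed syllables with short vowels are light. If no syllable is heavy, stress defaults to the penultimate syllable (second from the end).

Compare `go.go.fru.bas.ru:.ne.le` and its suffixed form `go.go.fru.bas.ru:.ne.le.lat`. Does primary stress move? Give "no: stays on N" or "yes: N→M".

no: stays on 5

Base `go.go.fru.bas.ru:.ne.le` (7 syllables):
  Weights: 1 go L, 2 go L, 3 fru L, 4 bas L, 5 ru: H, 6 ne L, 7 le L.
  Heavy syllables in the domain: 5. The leftmost is syllable 5 (ru:).
  → primary stress on syllable 5.
Suffixed `go.go.fru.bas.ru:.ne.le.lat` (8 syllables):
  Weights: 1 go L, 2 go L, 3 fru L, 4 bas L, 5 ru: H, 6 ne L, 7 le L, 8 lat L.
  Heavy syllables in the domain: 5. The leftmost is syllable 5 (ru:).
  → primary stress on syllable 5.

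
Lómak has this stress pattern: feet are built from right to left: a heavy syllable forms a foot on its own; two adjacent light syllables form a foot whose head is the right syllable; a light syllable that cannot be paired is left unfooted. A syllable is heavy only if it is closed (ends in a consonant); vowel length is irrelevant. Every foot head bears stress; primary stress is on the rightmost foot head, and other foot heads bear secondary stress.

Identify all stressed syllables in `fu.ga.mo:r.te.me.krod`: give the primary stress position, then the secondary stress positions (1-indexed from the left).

primary 6, secondary 2, 3, 5

Weights: 1 fu L, 2 ga L, 3 mo:r H, 4 te L, 5 me L, 6 krod H.
Parse right to left (heavy = foot alone; LL = one foot; stranded L unfooted): (fu.ˈga) (ˈmo:r) (te.ˈme) (ˈkrod).
Foot heads: 2, 3, 5, 6.
Primary stress on the rightmost head = syllable 6.
Secondary stress on 2, 3, 5: fu.ˌga.ˌmo:r.te.ˌme.ˈkrod.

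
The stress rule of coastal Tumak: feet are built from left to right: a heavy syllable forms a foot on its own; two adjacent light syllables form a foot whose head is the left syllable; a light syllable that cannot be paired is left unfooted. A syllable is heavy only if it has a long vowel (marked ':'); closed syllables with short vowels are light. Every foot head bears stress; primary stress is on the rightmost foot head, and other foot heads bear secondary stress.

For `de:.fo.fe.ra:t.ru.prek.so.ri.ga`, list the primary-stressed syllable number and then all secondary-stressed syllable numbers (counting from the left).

Weights: 1 de: H, 2 fo L, 3 fe L, 4 ra:t H, 5 ru L, 6 prek L, 7 so L, 8 ri L, 9 ga L.
Parse left to right (heavy = foot alone; LL = one foot; stranded L unfooted): (ˈde:) (ˈfo.fe) (ˈra:t) (ˈru.prek) (ˈso.ri) ga.
Foot heads: 1, 2, 4, 5, 7.
Primary stress on the rightmost head = syllable 7.
Secondary stress on 1, 2, 4, 5: ˌde:.ˌfo.fe.ˌra:t.ˌru.prek.ˈso.ri.ga.

primary 7, secondary 1, 2, 4, 5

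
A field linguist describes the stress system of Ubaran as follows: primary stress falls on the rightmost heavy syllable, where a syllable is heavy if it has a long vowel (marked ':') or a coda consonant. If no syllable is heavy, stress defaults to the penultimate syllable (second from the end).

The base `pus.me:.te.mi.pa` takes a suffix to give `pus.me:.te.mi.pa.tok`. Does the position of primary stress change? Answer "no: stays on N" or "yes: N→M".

yes: 2→6

Base `pus.me:.te.mi.pa` (5 syllables):
  Weights: 1 pus H, 2 me: H, 3 te L, 4 mi L, 5 pa L.
  Heavy syllables in the domain: 1, 2. The rightmost is syllable 2 (me:).
  → primary stress on syllable 2.
Suffixed `pus.me:.te.mi.pa.tok` (6 syllables):
  Weights: 1 pus H, 2 me: H, 3 te L, 4 mi L, 5 pa L, 6 tok H.
  Heavy syllables in the domain: 1, 2, 6. The rightmost is syllable 6 (tok).
  → primary stress on syllable 6.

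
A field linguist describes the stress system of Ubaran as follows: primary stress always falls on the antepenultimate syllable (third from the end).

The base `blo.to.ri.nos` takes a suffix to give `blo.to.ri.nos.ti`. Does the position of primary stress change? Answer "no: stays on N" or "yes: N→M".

yes: 2→3

Base `blo.to.ri.nos` (4 syllables):
  The word has 4 syllables; the antepenultimate syllable (third from the end) is syllable 2 (to).
  → primary stress on syllable 2.
Suffixed `blo.to.ri.nos.ti` (5 syllables):
  The word has 5 syllables; the antepenultimate syllable (third from the end) is syllable 3 (ri).
  → primary stress on syllable 3.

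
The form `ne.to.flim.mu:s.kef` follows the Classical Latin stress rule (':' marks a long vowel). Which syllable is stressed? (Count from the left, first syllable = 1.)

Classical Latin: stress the penult if heavy (long vowel or closed), else the antepenult.
Weights: 3 flim H, 4 mu:s H, 5 kef H.
The penult (syllable 4, mu:s) is heavy, so it takes stress.
Stress on syllable 4: ne.to.flim.ˈmu:s.kef.

4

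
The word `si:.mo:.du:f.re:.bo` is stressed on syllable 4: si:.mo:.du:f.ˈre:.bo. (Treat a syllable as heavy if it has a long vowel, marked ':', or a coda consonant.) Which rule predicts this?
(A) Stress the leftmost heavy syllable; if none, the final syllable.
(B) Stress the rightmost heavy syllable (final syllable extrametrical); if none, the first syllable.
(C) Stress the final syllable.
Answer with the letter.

Rule A → syllable 1 (observed: 4).
Rule B → syllable 4 ✓.
Rule C → syllable 5 (observed: 4).

B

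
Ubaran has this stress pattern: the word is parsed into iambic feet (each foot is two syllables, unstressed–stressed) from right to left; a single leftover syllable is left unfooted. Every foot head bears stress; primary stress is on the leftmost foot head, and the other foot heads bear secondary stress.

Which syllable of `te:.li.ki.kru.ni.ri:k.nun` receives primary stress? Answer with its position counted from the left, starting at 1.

Parse right to left into iambic (σˈσ) feet: te: (li.ˈki) (kru.ˈni) (ri:k.ˈnun). Syllable 1 is left unfooted.
Foot heads (stressed positions): 3, 5, 7.
End Rule Leftmost: primary stress on the leftmost head = syllable 3.
Primary stress: syllable 3 → te:.li.ˈki.kru.ni.ri:k.nun.

3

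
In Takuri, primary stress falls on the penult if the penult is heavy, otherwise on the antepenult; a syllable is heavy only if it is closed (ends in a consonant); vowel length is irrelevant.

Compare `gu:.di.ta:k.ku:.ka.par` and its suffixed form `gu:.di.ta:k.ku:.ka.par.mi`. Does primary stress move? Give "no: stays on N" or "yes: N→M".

yes: 4→6

Base `gu:.di.ta:k.ku:.ka.par` (6 syllables):
  Weights: 4 ku: L, 5 ka L, 6 par H.
  The penult (syllable 5, ka) is light, so stress falls on the antepenult (syllable 4, ku:).
  → primary stress on syllable 4.
Suffixed `gu:.di.ta:k.ku:.ka.par.mi` (7 syllables):
  Weights: 5 ka L, 6 par H, 7 mi L.
  The penult (syllable 6, par) is heavy, so it takes stress.
  → primary stress on syllable 6.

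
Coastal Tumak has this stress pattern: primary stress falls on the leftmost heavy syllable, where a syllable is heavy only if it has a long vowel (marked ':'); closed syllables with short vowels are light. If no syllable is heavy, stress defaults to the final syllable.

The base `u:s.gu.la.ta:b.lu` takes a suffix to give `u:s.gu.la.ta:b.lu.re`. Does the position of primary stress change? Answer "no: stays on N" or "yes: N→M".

Base `u:s.gu.la.ta:b.lu` (5 syllables):
  Weights: 1 u:s H, 2 gu L, 3 la L, 4 ta:b H, 5 lu L.
  Heavy syllables in the domain: 1, 4. The leftmost is syllable 1 (u:s).
  → primary stress on syllable 1.
Suffixed `u:s.gu.la.ta:b.lu.re` (6 syllables):
  Weights: 1 u:s H, 2 gu L, 3 la L, 4 ta:b H, 5 lu L, 6 re L.
  Heavy syllables in the domain: 1, 4. The leftmost is syllable 1 (u:s).
  → primary stress on syllable 1.

no: stays on 1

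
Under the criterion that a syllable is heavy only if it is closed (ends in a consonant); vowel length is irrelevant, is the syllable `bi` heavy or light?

`bi`: short vowel, open (no coda). Open (no coda) → light.

light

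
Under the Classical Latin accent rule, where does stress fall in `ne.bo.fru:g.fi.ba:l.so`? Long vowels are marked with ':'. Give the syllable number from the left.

Classical Latin: stress the penult if heavy (long vowel or closed), else the antepenult.
Weights: 4 fi L, 5 ba:l H, 6 so L.
The penult (syllable 5, ba:l) is heavy, so it takes stress.
Stress on syllable 5: ne.bo.fru:g.fi.ˈba:l.so.

5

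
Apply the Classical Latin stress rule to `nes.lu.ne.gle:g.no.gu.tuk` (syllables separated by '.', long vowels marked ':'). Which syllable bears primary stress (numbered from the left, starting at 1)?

5

Classical Latin: stress the penult if heavy (long vowel or closed), else the antepenult.
Weights: 5 no L, 6 gu L, 7 tuk H.
The penult (syllable 6, gu) is light, so stress falls on the antepenult (syllable 5, no).
Stress on syllable 5: nes.lu.ne.gle:g.ˈno.gu.tuk.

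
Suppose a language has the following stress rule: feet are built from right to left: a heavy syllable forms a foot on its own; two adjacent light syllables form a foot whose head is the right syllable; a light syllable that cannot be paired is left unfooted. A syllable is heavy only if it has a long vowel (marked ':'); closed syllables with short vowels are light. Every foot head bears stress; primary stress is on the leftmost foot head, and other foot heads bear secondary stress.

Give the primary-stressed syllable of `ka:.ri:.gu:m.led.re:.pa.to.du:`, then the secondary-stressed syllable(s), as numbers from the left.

Weights: 1 ka: H, 2 ri: H, 3 gu:m H, 4 led L, 5 re: H, 6 pa L, 7 to L, 8 du: H.
Parse right to left (heavy = foot alone; LL = one foot; stranded L unfooted): (ˈka:) (ˈri:) (ˈgu:m) led (ˈre:) (pa.ˈto) (ˈdu:).
Foot heads: 1, 2, 3, 5, 7, 8.
Primary stress on the leftmost head = syllable 1.
Secondary stress on 2, 3, 5, 7, 8: ˈka:.ˌri:.ˌgu:m.led.ˌre:.pa.ˌto.ˌdu:.

primary 1, secondary 2, 3, 5, 7, 8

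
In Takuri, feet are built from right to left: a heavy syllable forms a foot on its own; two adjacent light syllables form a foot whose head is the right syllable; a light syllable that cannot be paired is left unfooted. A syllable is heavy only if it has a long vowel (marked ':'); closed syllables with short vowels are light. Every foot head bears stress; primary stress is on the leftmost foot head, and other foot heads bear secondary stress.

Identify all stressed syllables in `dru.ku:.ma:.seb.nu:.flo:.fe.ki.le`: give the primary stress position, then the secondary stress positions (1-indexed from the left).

primary 2, secondary 3, 5, 6, 9

Weights: 1 dru L, 2 ku: H, 3 ma: H, 4 seb L, 5 nu: H, 6 flo: H, 7 fe L, 8 ki L, 9 le L.
Parse right to left (heavy = foot alone; LL = one foot; stranded L unfooted): dru (ˈku:) (ˈma:) seb (ˈnu:) (ˈflo:) fe (ki.ˈle).
Foot heads: 2, 3, 5, 6, 9.
Primary stress on the leftmost head = syllable 2.
Secondary stress on 3, 5, 6, 9: dru.ˈku:.ˌma:.seb.ˌnu:.ˌflo:.fe.ki.ˌle.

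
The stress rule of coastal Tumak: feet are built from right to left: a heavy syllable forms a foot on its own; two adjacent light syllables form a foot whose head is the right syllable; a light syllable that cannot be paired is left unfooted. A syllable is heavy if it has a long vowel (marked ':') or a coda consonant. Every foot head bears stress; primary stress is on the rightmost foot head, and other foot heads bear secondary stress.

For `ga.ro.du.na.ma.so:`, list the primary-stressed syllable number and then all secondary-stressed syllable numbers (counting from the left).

Weights: 1 ga L, 2 ro L, 3 du L, 4 na L, 5 ma L, 6 so: H.
Parse right to left (heavy = foot alone; LL = one foot; stranded L unfooted): ga (ro.ˈdu) (na.ˈma) (ˈso:).
Foot heads: 3, 5, 6.
Primary stress on the rightmost head = syllable 6.
Secondary stress on 3, 5: ga.ro.ˌdu.na.ˌma.ˈso:.

primary 6, secondary 3, 5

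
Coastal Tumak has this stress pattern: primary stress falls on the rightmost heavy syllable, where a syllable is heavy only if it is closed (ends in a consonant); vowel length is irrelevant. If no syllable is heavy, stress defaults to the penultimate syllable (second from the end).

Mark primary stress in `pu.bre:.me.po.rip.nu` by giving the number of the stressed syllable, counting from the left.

Weights: 1 pu L, 2 bre: L, 3 me L, 4 po L, 5 rip H, 6 nu L.
Heavy syllables in the domain: 5. The rightmost is syllable 5 (rip).
Primary stress: syllable 5 → pu.bre:.me.po.ˈrip.nu.

5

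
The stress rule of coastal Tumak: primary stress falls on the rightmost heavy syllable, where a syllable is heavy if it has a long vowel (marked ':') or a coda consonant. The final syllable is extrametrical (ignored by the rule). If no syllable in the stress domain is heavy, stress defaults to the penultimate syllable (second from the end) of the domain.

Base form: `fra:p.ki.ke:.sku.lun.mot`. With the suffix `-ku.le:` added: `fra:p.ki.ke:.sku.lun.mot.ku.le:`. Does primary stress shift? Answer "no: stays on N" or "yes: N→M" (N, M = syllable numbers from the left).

yes: 5→6

Base `fra:p.ki.ke:.sku.lun.mot` (6 syllables):
  The final syllable (6, mot) is extrametrical; the stress domain is syllables 1–5.
  Weights: 1 fra:p H, 2 ki L, 3 ke: H, 4 sku L, 5 lun H.
  Heavy syllables in the domain: 1, 3, 5. The rightmost is syllable 5 (lun).
  → primary stress on syllable 5.
Suffixed `fra:p.ki.ke:.sku.lun.mot.ku.le:` (8 syllables):
  The final syllable (8, le:) is extrametrical; the stress domain is syllables 1–7.
  Weights: 1 fra:p H, 2 ki L, 3 ke: H, 4 sku L, 5 lun H, 6 mot H, 7 ku L.
  Heavy syllables in the domain: 1, 3, 5, 6. The rightmost is syllable 6 (mot).
  → primary stress on syllable 6.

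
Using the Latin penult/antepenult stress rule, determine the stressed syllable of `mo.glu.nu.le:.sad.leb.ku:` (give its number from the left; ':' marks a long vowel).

6

Classical Latin: stress the penult if heavy (long vowel or closed), else the antepenult.
Weights: 5 sad H, 6 leb H, 7 ku: H.
The penult (syllable 6, leb) is heavy, so it takes stress.
Stress on syllable 6: mo.glu.nu.le:.sad.ˈleb.ku:.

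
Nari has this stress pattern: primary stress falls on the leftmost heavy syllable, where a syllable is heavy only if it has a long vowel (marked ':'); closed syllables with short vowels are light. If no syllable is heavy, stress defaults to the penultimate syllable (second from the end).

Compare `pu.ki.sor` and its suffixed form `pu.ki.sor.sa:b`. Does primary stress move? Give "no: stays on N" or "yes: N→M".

Base `pu.ki.sor` (3 syllables):
  Weights: 1 pu L, 2 ki L, 3 sor L.
  No heavy syllable in the domain; default to the penultimate syllable (second from the end) = syllable 2.
  → primary stress on syllable 2.
Suffixed `pu.ki.sor.sa:b` (4 syllables):
  Weights: 1 pu L, 2 ki L, 3 sor L, 4 sa:b H.
  Heavy syllables in the domain: 4. The leftmost is syllable 4 (sa:b).
  → primary stress on syllable 4.

yes: 2→4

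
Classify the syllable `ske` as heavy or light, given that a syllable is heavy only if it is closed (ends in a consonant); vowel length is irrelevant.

`ske`: short vowel, open (no coda). Open (no coda) → light.

light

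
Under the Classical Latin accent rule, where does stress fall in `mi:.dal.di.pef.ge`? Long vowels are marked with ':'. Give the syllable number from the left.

Classical Latin: stress the penult if heavy (long vowel or closed), else the antepenult.
Weights: 3 di L, 4 pef H, 5 ge L.
The penult (syllable 4, pef) is heavy, so it takes stress.
Stress on syllable 4: mi:.dal.di.ˈpef.ge.

4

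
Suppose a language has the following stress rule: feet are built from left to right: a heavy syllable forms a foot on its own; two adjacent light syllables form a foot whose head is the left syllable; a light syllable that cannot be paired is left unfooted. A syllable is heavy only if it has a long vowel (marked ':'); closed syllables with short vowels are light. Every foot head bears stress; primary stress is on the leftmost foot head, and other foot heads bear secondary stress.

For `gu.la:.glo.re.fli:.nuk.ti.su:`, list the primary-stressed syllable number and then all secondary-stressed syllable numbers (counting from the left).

Weights: 1 gu L, 2 la: H, 3 glo L, 4 re L, 5 fli: H, 6 nuk L, 7 ti L, 8 su: H.
Parse left to right (heavy = foot alone; LL = one foot; stranded L unfooted): gu (ˈla:) (ˈglo.re) (ˈfli:) (ˈnuk.ti) (ˈsu:).
Foot heads: 2, 3, 5, 6, 8.
Primary stress on the leftmost head = syllable 2.
Secondary stress on 3, 5, 6, 8: gu.ˈla:.ˌglo.re.ˌfli:.ˌnuk.ti.ˌsu:.

primary 2, secondary 3, 5, 6, 8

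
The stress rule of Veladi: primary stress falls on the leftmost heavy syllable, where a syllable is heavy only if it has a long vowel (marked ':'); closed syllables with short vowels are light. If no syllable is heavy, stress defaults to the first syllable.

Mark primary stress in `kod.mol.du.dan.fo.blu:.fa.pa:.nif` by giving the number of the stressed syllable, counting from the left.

6

Weights: 1 kod L, 2 mol L, 3 du L, 4 dan L, 5 fo L, 6 blu: H, 7 fa L, 8 pa: H, 9 nif L.
Heavy syllables in the domain: 6, 8. The leftmost is syllable 6 (blu:).
Primary stress: syllable 6 → kod.mol.du.dan.fo.ˈblu:.fa.pa:.nif.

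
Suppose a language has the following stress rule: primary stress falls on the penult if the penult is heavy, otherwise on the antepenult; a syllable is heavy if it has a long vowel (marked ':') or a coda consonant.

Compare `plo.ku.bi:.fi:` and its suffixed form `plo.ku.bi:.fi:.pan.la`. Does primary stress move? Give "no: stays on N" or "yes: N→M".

yes: 3→5

Base `plo.ku.bi:.fi:` (4 syllables):
  Weights: 2 ku L, 3 bi: H, 4 fi: H.
  The penult (syllable 3, bi:) is heavy, so it takes stress.
  → primary stress on syllable 3.
Suffixed `plo.ku.bi:.fi:.pan.la` (6 syllables):
  Weights: 4 fi: H, 5 pan H, 6 la L.
  The penult (syllable 5, pan) is heavy, so it takes stress.
  → primary stress on syllable 5.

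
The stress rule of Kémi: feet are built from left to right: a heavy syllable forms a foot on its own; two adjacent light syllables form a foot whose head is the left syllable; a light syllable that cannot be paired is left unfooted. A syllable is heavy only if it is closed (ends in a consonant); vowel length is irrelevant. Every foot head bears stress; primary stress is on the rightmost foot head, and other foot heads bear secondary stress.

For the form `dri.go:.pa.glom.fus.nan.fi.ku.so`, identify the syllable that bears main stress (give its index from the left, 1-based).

Weights: 1 dri L, 2 go: L, 3 pa L, 4 glom H, 5 fus H, 6 nan H, 7 fi L, 8 ku L, 9 so L.
Parse left to right (heavy = foot alone; LL = one foot; stranded L unfooted): (ˈdri.go:) pa (ˈglom) (ˈfus) (ˈnan) (ˈfi.ku) so.
Foot heads: 1, 4, 5, 6, 7.
Primary stress on the rightmost head = syllable 7.
Primary stress: syllable 7 → dri.go:.pa.glom.fus.nan.ˈfi.ku.so.

7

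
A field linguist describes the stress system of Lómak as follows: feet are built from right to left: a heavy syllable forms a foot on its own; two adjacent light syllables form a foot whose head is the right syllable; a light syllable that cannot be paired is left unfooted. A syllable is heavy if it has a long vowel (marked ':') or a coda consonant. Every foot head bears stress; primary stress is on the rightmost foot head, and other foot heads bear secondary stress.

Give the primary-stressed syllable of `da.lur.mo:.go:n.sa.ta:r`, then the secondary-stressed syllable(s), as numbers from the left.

Weights: 1 da L, 2 lur H, 3 mo: H, 4 go:n H, 5 sa L, 6 ta:r H.
Parse right to left (heavy = foot alone; LL = one foot; stranded L unfooted): da (ˈlur) (ˈmo:) (ˈgo:n) sa (ˈta:r).
Foot heads: 2, 3, 4, 6.
Primary stress on the rightmost head = syllable 6.
Secondary stress on 2, 3, 4: da.ˌlur.ˌmo:.ˌgo:n.sa.ˈta:r.

primary 6, secondary 2, 3, 4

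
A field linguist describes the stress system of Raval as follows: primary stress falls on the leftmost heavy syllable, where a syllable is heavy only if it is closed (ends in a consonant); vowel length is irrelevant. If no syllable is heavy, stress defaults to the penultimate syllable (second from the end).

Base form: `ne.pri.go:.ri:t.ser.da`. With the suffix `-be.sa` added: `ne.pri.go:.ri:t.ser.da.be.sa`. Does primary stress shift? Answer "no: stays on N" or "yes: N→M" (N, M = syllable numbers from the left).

no: stays on 4

Base `ne.pri.go:.ri:t.ser.da` (6 syllables):
  Weights: 1 ne L, 2 pri L, 3 go: L, 4 ri:t H, 5 ser H, 6 da L.
  Heavy syllables in the domain: 4, 5. The leftmost is syllable 4 (ri:t).
  → primary stress on syllable 4.
Suffixed `ne.pri.go:.ri:t.ser.da.be.sa` (8 syllables):
  Weights: 1 ne L, 2 pri L, 3 go: L, 4 ri:t H, 5 ser H, 6 da L, 7 be L, 8 sa L.
  Heavy syllables in the domain: 4, 5. The leftmost is syllable 4 (ri:t).
  → primary stress on syllable 4.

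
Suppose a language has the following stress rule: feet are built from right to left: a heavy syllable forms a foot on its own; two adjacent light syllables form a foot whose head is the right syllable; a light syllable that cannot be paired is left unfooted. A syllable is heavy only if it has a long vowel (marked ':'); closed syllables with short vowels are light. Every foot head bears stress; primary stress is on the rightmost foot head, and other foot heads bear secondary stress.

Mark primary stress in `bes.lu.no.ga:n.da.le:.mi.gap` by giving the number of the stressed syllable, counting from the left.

Weights: 1 bes L, 2 lu L, 3 no L, 4 ga:n H, 5 da L, 6 le: H, 7 mi L, 8 gap L.
Parse right to left (heavy = foot alone; LL = one foot; stranded L unfooted): bes (lu.ˈno) (ˈga:n) da (ˈle:) (mi.ˈgap).
Foot heads: 3, 4, 6, 8.
Primary stress on the rightmost head = syllable 8.
Primary stress: syllable 8 → bes.lu.no.ga:n.da.le:.mi.ˈgap.

8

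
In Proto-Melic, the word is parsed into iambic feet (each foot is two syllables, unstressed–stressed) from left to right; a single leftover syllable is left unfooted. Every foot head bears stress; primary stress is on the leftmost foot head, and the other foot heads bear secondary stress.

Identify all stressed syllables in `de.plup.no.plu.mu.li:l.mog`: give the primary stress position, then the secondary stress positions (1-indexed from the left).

Parse left to right into iambic (σˈσ) feet: (de.ˈplup) (no.ˈplu) (mu.ˈli:l) mog. Syllable 7 is left unfooted.
Foot heads (stressed positions): 2, 4, 6.
End Rule Leftmost: primary stress on the leftmost head = syllable 2.
Secondary stress on 4, 6: de.ˈplup.no.ˌplu.mu.ˌli:l.mog.

primary 2, secondary 4, 6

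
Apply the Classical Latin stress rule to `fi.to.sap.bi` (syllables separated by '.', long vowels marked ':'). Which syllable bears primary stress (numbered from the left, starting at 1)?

3

Classical Latin: stress the penult if heavy (long vowel or closed), else the antepenult.
Weights: 2 to L, 3 sap H, 4 bi L.
The penult (syllable 3, sap) is heavy, so it takes stress.
Stress on syllable 3: fi.to.ˈsap.bi.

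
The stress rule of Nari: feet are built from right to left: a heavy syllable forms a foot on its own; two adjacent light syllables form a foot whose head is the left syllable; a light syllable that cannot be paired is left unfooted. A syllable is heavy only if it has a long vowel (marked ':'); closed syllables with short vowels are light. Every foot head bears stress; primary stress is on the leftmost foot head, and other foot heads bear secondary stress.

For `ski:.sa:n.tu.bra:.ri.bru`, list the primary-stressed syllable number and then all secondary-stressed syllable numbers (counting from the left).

primary 1, secondary 2, 4, 5

Weights: 1 ski: H, 2 sa:n H, 3 tu L, 4 bra: H, 5 ri L, 6 bru L.
Parse right to left (heavy = foot alone; LL = one foot; stranded L unfooted): (ˈski:) (ˈsa:n) tu (ˈbra:) (ˈri.bru).
Foot heads: 1, 2, 4, 5.
Primary stress on the leftmost head = syllable 1.
Secondary stress on 2, 4, 5: ˈski:.ˌsa:n.tu.ˌbra:.ˌri.bru.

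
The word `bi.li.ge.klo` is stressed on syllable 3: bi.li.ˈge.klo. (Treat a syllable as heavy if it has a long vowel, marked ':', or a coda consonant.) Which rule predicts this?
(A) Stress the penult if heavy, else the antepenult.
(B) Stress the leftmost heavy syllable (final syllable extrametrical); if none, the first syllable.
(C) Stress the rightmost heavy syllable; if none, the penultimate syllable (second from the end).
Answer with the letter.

Rule A → syllable 2 (observed: 3).
Rule B → syllable 1 (observed: 3).
Rule C → syllable 3 ✓.

C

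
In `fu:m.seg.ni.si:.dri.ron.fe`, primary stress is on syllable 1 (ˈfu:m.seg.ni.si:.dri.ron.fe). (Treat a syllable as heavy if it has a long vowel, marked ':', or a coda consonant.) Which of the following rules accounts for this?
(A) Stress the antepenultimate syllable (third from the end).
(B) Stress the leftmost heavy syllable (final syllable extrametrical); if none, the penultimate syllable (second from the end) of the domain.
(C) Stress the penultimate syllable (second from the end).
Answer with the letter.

Rule A → syllable 5 (observed: 1).
Rule B → syllable 1 ✓.
Rule C → syllable 6 (observed: 1).

B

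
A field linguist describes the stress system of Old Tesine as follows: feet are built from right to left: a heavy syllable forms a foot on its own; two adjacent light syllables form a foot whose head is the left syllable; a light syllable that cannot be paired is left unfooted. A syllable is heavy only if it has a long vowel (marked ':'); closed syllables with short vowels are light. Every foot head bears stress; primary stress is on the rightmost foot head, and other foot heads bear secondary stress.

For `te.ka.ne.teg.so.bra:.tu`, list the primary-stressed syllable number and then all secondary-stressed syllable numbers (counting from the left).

primary 6, secondary 2, 4

Weights: 1 te L, 2 ka L, 3 ne L, 4 teg L, 5 so L, 6 bra: H, 7 tu L.
Parse right to left (heavy = foot alone; LL = one foot; stranded L unfooted): te (ˈka.ne) (ˈteg.so) (ˈbra:) tu.
Foot heads: 2, 4, 6.
Primary stress on the rightmost head = syllable 6.
Secondary stress on 2, 4: te.ˌka.ne.ˌteg.so.ˈbra:.tu.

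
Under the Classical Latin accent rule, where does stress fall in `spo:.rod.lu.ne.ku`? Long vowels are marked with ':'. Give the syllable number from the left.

Classical Latin: stress the penult if heavy (long vowel or closed), else the antepenult.
Weights: 3 lu L, 4 ne L, 5 ku L.
The penult (syllable 4, ne) is light, so stress falls on the antepenult (syllable 3, lu).
Stress on syllable 3: spo:.rod.ˈlu.ne.ku.

3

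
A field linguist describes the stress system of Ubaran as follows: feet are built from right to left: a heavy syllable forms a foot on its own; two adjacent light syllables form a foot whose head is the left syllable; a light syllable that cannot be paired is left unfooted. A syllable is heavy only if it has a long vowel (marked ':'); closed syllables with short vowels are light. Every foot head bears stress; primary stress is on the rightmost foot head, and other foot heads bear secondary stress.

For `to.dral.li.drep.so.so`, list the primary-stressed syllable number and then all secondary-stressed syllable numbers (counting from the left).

Weights: 1 to L, 2 dral L, 3 li L, 4 drep L, 5 so L, 6 so L.
Parse right to left (heavy = foot alone; LL = one foot; stranded L unfooted): (ˈto.dral) (ˈli.drep) (ˈso.so).
Foot heads: 1, 3, 5.
Primary stress on the rightmost head = syllable 5.
Secondary stress on 1, 3: ˌto.dral.ˌli.drep.ˈso.so.

primary 5, secondary 1, 3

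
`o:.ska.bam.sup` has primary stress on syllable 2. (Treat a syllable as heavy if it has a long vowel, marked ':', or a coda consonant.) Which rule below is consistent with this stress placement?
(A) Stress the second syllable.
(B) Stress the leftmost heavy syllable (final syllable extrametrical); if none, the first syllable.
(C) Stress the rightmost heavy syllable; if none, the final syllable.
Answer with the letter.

Rule A → syllable 2 ✓.
Rule B → syllable 1 (observed: 2).
Rule C → syllable 4 (observed: 2).

A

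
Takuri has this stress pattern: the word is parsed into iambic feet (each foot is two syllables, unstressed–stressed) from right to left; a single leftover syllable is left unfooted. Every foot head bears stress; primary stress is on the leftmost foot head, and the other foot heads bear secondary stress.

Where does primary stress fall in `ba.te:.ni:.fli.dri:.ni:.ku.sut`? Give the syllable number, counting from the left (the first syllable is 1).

Parse right to left into iambic (σˈσ) feet: (ba.ˈte:) (ni:.ˈfli) (dri:.ˈni:) (ku.ˈsut).
Foot heads (stressed positions): 2, 4, 6, 8.
End Rule Leftmost: primary stress on the leftmost head = syllable 2.
Primary stress: syllable 2 → ba.ˈte:.ni:.fli.dri:.ni:.ku.sut.

2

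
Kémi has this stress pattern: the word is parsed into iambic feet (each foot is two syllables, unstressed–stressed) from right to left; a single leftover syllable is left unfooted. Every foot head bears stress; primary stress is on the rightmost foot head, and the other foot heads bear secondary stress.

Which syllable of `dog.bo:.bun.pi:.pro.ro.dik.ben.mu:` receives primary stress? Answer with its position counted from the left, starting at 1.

9

Parse right to left into iambic (σˈσ) feet: dog (bo:.ˈbun) (pi:.ˈpro) (ro.ˈdik) (ben.ˈmu:). Syllable 1 is left unfooted.
Foot heads (stressed positions): 3, 5, 7, 9.
End Rule Rightmost: primary stress on the rightmost head = syllable 9.
Primary stress: syllable 9 → dog.bo:.bun.pi:.pro.ro.dik.ben.ˈmu:.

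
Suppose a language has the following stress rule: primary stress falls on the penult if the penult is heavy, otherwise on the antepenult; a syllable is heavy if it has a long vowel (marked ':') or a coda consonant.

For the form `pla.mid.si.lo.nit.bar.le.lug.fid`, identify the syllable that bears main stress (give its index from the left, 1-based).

8

Weights: 7 le L, 8 lug H, 9 fid H.
The penult (syllable 8, lug) is heavy, so it takes stress.
Primary stress: syllable 8 → pla.mid.si.lo.nit.bar.le.ˈlug.fid.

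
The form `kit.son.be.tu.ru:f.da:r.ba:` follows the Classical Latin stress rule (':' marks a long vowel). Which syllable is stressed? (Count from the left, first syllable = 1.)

6

Classical Latin: stress the penult if heavy (long vowel or closed), else the antepenult.
Weights: 5 ru:f H, 6 da:r H, 7 ba: H.
The penult (syllable 6, da:r) is heavy, so it takes stress.
Stress on syllable 6: kit.son.be.tu.ru:f.ˈda:r.ba:.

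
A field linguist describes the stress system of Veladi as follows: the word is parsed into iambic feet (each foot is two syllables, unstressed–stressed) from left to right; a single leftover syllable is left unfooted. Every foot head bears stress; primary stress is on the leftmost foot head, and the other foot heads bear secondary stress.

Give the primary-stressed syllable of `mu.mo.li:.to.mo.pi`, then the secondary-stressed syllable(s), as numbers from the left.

Parse left to right into iambic (σˈσ) feet: (mu.ˈmo) (li:.ˈto) (mo.ˈpi).
Foot heads (stressed positions): 2, 4, 6.
End Rule Leftmost: primary stress on the leftmost head = syllable 2.
Secondary stress on 4, 6: mu.ˈmo.li:.ˌto.mo.ˌpi.

primary 2, secondary 4, 6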